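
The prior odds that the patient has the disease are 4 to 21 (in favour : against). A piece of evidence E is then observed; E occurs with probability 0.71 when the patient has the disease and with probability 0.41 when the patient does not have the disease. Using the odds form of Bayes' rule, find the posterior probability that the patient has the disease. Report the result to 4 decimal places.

Prior odds = 4/21 = 0.19048. In log-odds, ln(0.19048) = -1.6582.
Add log likelihood ratio: ln(1.7317) = 0.54911.
Posterior log-odds = -1.1091, so posterior odds = exp(-1.1091) = 0.32985. Converting, P(H|E) = 0.32985/1.3298 = 0.2480.

Posterior probability ≈ 0.2480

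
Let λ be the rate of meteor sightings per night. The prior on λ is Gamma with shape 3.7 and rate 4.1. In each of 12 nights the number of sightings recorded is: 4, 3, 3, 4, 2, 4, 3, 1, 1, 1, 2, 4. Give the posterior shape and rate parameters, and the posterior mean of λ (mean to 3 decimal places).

Total count ∑xᵢ = 32 over n = 12 nights.
Gamma is conjugate to the Poisson likelihood: posterior is Gamma(shape = 3.7+32 = 35.7, rate = 4.1+12 = 16.1).
Posterior mean = shape/rate = 35.7/16.1 = 2.217.

Posterior: Gamma(shape=35.7, rate=16.1); mean ≈ 2.217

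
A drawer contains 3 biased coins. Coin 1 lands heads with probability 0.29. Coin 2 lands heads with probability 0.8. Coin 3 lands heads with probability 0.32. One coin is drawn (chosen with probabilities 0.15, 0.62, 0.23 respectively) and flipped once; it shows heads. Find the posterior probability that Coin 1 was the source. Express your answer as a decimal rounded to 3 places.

Tabulate prior·likelihood by source: [1] prior 0.15, lik 0.29, product 0.04350; [2] prior 0.62, lik 0.8, product 0.4960; [3] prior 0.23, lik 0.32, product 0.07360.
Normalizing constant = 0.61310; the posterior for Coin 1 is its product over the sum, 0.04350/0.61310 = 0.071.

Posterior probability ≈ 0.071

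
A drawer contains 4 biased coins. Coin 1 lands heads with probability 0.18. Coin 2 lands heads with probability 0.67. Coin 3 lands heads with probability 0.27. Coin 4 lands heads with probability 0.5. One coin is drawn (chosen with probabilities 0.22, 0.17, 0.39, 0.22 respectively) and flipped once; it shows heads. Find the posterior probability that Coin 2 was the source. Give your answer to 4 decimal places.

Tabulate prior·likelihood by source: [1] prior 0.22, lik 0.18, product 0.03960; [2] prior 0.17, lik 0.67, product 0.1139; [3] prior 0.39, lik 0.27, product 0.1053; [4] prior 0.22, lik 0.5, product 0.1100.
Normalizing constant = 0.36880; the posterior for Coin 2 is its product over the sum, 0.1139/0.36880 = 0.3088.

Posterior probability ≈ 0.3088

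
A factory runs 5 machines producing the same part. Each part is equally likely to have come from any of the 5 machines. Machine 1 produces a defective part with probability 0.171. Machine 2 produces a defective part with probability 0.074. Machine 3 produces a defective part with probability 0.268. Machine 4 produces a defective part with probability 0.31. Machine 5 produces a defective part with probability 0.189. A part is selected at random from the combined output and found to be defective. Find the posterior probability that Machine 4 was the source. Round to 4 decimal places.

P(defective|M1) = 0.171; P(defective|M2) = 0.074; P(defective|M3) = 0.268; P(defective|M4) = 0.31; P(defective|M5) = 0.189.
Prior × likelihood for each source: 0.2·0.171=0.03420, 0.2·0.074=0.01480, 0.2·0.268=0.05360, 0.2·0.31=0.06200, 0.2·0.189=0.03780. Summing gives P(defective) = 0.20240.
P(Machine 4 | defective) = 0.06200 / 0.20240 = 0.3063.

Posterior probability ≈ 0.3063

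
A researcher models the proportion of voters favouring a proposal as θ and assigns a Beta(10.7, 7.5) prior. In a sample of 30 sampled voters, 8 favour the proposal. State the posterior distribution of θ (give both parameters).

The binomial likelihood is conjugate to the Beta prior: with 8 successes and 22 failures, the posterior is Beta(10.7+8, 7.5+22) = Beta(18.7, 29.5).

Posterior: Beta(18.7, 29.5)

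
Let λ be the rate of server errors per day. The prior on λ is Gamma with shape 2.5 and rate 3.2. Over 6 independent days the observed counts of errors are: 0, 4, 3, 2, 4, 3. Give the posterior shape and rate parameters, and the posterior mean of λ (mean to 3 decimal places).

Posterior: Gamma(shape=18.5, rate=9.2); mean ≈ 2.011

The Poisson likelihood adds the total count to the shape and the number of exposure periods to the rate. Here ∑xᵢ = 16 and n = 6, so shape 2.5→18.5 and rate 3.2→9.2.
E[λ | data] = 18.5/9.2 = 2.011.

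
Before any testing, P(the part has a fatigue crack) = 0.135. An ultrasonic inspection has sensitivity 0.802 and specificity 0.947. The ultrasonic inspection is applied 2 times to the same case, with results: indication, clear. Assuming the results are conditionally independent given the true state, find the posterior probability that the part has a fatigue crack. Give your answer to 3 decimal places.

Posterior P(H) ≈ 0.331

With H the event that the part has a fatigue crack, the joint likelihood of the observed sequence is P(data|H) = 0.802·0.198 = 0.15880 and P(data|¬H) = 0.053·0.947 = 0.050191.
Bayes: P(H|data) = 0.135·0.15880 / (0.135·0.15880 + 0.865·0.050191) = 0.021437/0.064853 = 0.3306.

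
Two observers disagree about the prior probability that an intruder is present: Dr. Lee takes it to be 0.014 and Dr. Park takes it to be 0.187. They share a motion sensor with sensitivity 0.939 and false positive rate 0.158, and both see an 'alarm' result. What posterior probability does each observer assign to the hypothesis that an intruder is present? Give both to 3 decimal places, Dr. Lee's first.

The likelihood ratio for an 'alarm' result is 0.939/0.158 = 5.9430.
Dr. Lee: prior odds 0.014/0.986 = 0.014199; posterior odds 0.084384; posterior probability 0.078.
Dr. Park: prior odds 0.187/0.813 = 0.23001; posterior odds 1.3670; posterior probability 0.578.

Dr. Lee: 0.078; Dr. Park: 0.578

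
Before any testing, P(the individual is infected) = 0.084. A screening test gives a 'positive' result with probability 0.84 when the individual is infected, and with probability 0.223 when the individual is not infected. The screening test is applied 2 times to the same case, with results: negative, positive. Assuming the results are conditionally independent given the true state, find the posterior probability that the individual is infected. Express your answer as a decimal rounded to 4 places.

With H the event that the individual is infected, the joint likelihood of the observed sequence is P(data|H) = 0.16·0.84 = 0.13440 and P(data|¬H) = 0.777·0.223 = 0.17327.
Bayes: P(H|data) = 0.084·0.13440 / (0.084·0.13440 + 0.916·0.17327) = 0.011290/0.17001 = 0.0664.

Posterior P(H) ≈ 0.0664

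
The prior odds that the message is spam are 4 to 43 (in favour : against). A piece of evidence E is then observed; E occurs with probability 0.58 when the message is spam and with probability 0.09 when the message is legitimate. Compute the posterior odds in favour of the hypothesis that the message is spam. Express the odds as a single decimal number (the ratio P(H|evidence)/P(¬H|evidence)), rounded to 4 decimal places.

Posterior odds ≈ 0.5995

Prior odds = 4/43 = 0.093023.
Likelihood ratio for E = 0.58/0.09 = 6.4444.
Posterior odds = prior odds × LR = 0.59948.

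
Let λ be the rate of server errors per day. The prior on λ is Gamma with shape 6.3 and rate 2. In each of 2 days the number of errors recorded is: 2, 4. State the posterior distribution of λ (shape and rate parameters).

Posterior: Gamma(shape=12.3, rate=4)

Total count ∑xᵢ = 6 over n = 2 days.
Gamma is conjugate to the Poisson likelihood: posterior is Gamma(shape = 6.3+6 = 12.3, rate = 2+2 = 4).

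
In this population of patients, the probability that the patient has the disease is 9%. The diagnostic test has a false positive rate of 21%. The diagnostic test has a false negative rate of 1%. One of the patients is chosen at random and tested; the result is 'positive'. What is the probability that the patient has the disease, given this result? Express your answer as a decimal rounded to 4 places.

Let H be the event that the patient has the disease. P(H) = 0.09, so P(¬H) = 0.91. With E the 'positive' result, P(E|H) = 0.99 and P(E|¬H) = 0.21.
P(E) = 0.99·0.09 + 0.21·0.91 = 0.089100 + 0.19110 = 0.28020.
By Bayes' theorem, P(H|E) = 0.089100 / 0.28020 = 0.3180.

P(H | E) ≈ 0.3180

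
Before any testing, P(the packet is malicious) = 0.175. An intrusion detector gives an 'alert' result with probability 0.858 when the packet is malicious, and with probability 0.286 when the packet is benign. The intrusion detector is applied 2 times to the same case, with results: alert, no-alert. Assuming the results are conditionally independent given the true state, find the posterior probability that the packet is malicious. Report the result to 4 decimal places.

Posterior P(H) ≈ 0.1123

Let H be the event that the packet is malicious; start with P(H) = 0.175. P('alert'|H) = 0.858, P('alert'|¬H) = 0.286.
Update on result 1 ('alert'): P(H) ← 0.858·0.1750 / (0.858·0.1750 + 0.286·0.8250) = 0.15015/0.38610 = 0.3889.
Update on result 2 ('no-alert'): P(H) ← 0.142·0.3889 / (0.142·0.3889 + 0.714·0.6111) = 0.055222/0.49156 = 0.1123.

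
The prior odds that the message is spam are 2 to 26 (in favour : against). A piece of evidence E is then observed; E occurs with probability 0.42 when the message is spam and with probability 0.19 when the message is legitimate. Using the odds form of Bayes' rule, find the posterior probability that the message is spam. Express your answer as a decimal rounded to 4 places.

Posterior probability ≈ 0.1453

Prior odds = 2/26 = 0.076923. In log-odds, ln(0.076923) = -2.5649.
Add log likelihood ratio: ln(2.2105) = 0.79323.
Posterior log-odds = -1.7717, so posterior odds = exp(-1.7717) = 0.17004. Converting, P(H|E) = 0.17004/1.1700 = 0.1453.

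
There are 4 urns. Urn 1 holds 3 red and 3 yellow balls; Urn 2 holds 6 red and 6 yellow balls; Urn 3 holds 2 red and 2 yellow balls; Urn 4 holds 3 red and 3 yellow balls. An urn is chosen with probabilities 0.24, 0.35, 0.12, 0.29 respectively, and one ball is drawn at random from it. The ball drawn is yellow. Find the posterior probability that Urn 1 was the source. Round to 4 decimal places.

Tabulate prior·likelihood by source: [1] prior 0.24, lik 0.5, product 0.1200; [2] prior 0.35, lik 0.5, product 0.1750; [3] prior 0.12, lik 0.5, product 0.06000; [4] prior 0.29, lik 0.5, product 0.1450.
Normalizing constant = 0.50000; the posterior for Urn 1 is its product over the sum, 0.1200/0.50000 = 0.2400.

Posterior probability ≈ 0.2400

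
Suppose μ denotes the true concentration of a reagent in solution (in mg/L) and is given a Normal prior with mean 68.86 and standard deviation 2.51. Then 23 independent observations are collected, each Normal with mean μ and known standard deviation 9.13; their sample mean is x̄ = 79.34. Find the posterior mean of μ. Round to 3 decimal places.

With known σ, the Normal prior is conjugate. Weight on the data is w = (n/σ²)/(n/σ² + 1/τ₀²) = 0.275922/(0.275922+0.158728) = 0.63481.
Posterior mean = w·x̄ + (1−w)·μ₀ = 0.63481·79.34 + 0.36519·68.86 = 75.513.

Posterior mean ≈ 75.513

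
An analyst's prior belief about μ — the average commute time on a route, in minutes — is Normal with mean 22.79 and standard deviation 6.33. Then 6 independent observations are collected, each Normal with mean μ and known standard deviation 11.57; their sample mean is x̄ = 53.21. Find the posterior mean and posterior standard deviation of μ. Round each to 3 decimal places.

Posterior mean ≈ 42.330; posterior SD ≈ 3.786

Prior precision 1/τ₀² = 1/6.33² = 0.0249570; data precision n/σ² = 6/11.57² = 0.0448213.
Posterior precision = 0.0249570 + 0.0448213 = 0.0697783, giving posterior SD = 1/√0.0697783 = 3.786.
Posterior mean = (0.0249570·22.79 + 0.0448213·53.21) / 0.0697783 = 42.330.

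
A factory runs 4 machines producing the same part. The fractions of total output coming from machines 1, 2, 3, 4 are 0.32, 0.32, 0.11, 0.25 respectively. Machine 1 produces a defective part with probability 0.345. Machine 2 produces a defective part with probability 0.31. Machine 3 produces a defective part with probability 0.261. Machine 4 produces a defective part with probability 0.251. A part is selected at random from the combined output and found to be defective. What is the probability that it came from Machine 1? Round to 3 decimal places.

P(defective|M1) = 0.345; P(defective|M2) = 0.31; P(defective|M3) = 0.261; P(defective|M4) = 0.251.
Prior × likelihood for each source: 0.32·0.345=0.1104, 0.32·0.31=0.09920, 0.11·0.261=0.02871, 0.25·0.251=0.06275. Summing gives P(defective) = 0.30106.
P(Machine 1 | defective) = 0.1104 / 0.30106 = 0.367.

Posterior probability ≈ 0.367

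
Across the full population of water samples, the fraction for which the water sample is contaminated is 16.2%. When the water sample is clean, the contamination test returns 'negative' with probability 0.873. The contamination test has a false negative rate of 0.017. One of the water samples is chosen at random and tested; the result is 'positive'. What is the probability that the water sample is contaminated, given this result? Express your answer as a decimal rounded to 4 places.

Write H for 'the water sample is contaminated'. Prior odds H:¬H = 0.162/0.838 = 0.19332. For the 'positive' outcome, the likelihood ratio is 0.983/0.127 = 7.7402.
Posterior odds = 0.19332 × 7.7402 = 1.4963, so P(H|E) = 1.4963/(1+1.4963) = 0.5994.

P(H | E) ≈ 0.5994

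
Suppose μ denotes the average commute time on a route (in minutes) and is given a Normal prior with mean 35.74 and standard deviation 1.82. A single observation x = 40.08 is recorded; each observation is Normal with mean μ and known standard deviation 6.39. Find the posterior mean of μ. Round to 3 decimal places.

With known σ, the Normal prior is conjugate. Weight on the data is w = (n/σ²)/(n/σ² + 1/τ₀²) = 0.0244905/(0.0244905+0.301896) = 0.075035.
Posterior mean = w·x̄ + (1−w)·μ₀ = 0.075035·40.08 + 0.92496·35.74 = 36.066.

Posterior mean ≈ 36.066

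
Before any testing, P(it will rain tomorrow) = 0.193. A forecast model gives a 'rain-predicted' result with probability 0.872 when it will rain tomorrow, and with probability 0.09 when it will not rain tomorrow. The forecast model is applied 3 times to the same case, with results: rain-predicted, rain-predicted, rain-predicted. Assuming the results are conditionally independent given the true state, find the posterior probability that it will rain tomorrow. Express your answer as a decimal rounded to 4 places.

Posterior P(H) ≈ 0.9954

Let H be the event that it will rain tomorrow; start with P(H) = 0.193. P('rain-predicted'|H) = 0.872, P('rain-predicted'|¬H) = 0.09.
Update on result 1 ('rain-predicted'): P(H) ← 0.872·0.1930 / (0.872·0.1930 + 0.09·0.8070) = 0.16830/0.24093 = 0.6985.
Update on result 2 ('rain-predicted'): P(H) ← 0.872·0.6985 / (0.872·0.6985 + 0.09·0.3015) = 0.60913/0.63626 = 0.9574.
Update on result 3 ('rain-predicted'): P(H) ← 0.872·0.9574 / (0.872·0.9574 + 0.09·0.0426) = 0.83482/0.83865 = 0.9954.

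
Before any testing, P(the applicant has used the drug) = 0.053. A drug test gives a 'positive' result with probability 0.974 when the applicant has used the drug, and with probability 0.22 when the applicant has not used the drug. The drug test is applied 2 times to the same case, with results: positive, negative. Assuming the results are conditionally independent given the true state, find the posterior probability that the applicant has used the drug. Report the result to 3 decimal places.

Posterior P(H) ≈ 0.008

Let H be the event that the applicant has used the drug; start with P(H) = 0.053. P('positive'|H) = 0.974, P('positive'|¬H) = 0.22.
Update on result 1 ('positive'): P(H) ← 0.974·0.0530 / (0.974·0.0530 + 0.22·0.9470) = 0.051622/0.25996 = 0.1986.
Update on result 2 ('negative'): P(H) ← 0.026·0.1986 / (0.026·0.1986 + 0.78·0.8014) = 0.0051630/0.63027 = 0.0082.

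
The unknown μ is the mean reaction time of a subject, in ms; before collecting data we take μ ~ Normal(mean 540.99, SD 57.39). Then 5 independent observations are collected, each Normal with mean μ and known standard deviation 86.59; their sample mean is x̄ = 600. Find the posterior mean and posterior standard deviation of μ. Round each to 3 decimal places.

Prior precision 1/τ₀² = 1/57.39² = 0.00030362; data precision n/σ² = 5/86.59² = 0.00066686.
Posterior precision = 0.00030362 + 0.00066686 = 0.00097048, giving posterior SD = 1/√0.00097048 = 32.100.
Posterior mean = (0.00030362·540.99 + 0.00066686·600) / 0.00097048 = 581.538.

Posterior mean ≈ 581.538; posterior SD ≈ 32.100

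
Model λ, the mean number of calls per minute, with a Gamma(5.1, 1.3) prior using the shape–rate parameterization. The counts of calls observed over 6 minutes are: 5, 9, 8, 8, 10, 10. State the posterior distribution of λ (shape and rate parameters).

Posterior: Gamma(shape=55.1, rate=7.3)

Total count ∑xᵢ = 50 over n = 6 minutes.
Gamma is conjugate to the Poisson likelihood: posterior is Gamma(shape = 5.1+50 = 55.1, rate = 1.3+6 = 7.3).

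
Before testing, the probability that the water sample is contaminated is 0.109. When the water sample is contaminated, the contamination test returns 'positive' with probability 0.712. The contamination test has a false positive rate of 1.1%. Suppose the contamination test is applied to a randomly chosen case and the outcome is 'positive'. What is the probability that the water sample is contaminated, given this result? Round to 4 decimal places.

Write H for 'the water sample is contaminated'. Prior odds H:¬H = 0.109/0.891 = 0.12233. For the 'positive' outcome, the likelihood ratio is 0.712/0.011 = 64.727.
Posterior odds = 0.12233 × 64.727 = 7.9184, so P(H|E) = 7.9184/(1+7.9184) = 0.8879.

P(H | E) ≈ 0.8879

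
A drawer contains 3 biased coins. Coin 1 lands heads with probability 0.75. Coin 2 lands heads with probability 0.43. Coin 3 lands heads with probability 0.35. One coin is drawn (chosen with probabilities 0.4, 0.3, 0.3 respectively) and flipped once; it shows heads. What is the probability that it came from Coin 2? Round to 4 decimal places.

Posterior probability ≈ 0.2416

Tabulate prior·likelihood by source: [1] prior 0.4, lik 0.75, product 0.3000; [2] prior 0.3, lik 0.43, product 0.1290; [3] prior 0.3, lik 0.35, product 0.1050.
Normalizing constant = 0.53400; the posterior for Coin 2 is its product over the sum, 0.1290/0.53400 = 0.2416.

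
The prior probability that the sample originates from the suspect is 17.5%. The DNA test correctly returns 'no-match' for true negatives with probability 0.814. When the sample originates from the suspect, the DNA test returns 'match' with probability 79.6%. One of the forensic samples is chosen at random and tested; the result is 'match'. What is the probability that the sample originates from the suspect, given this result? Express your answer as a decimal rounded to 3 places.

Write H for 'the sample originates from the suspect'. Prior odds H:¬H = 0.175/0.825 = 0.21212. For the 'match' outcome, the likelihood ratio is 0.796/0.186 = 4.2796.
Posterior odds = 0.21212 × 4.2796 = 0.90779, so P(H|E) = 0.90779/(1+0.90779) = 0.476.

P(H | E) ≈ 0.476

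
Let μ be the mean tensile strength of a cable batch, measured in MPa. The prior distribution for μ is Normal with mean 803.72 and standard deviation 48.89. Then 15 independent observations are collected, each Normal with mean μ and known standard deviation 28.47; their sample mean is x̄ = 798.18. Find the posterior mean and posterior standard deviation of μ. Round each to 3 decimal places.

Prior precision 1/τ₀² = 1/48.89² = 0.00041837; data precision n/σ² = 15/28.47² = 0.0185062.
Posterior precision = 0.00041837 + 0.0185062 = 0.0189245, giving posterior SD = 1/√0.0189245 = 7.269.
Posterior mean = (0.00041837·803.72 + 0.0185062·798.18) / 0.0189245 = 798.302.

Posterior mean ≈ 798.302; posterior SD ≈ 7.269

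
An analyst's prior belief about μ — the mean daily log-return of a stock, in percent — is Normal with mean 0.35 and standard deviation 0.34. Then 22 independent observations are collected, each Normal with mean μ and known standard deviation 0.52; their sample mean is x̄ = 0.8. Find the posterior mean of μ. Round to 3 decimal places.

Posterior mean ≈ 0.757

Prior precision 1/τ₀² = 1/0.34² = 8.65052; data precision n/σ² = 22/0.52² = 81.3609.
Posterior precision = 8.65052 + 81.3609 = 90.0115.
Posterior mean = (8.65052·0.35 + 81.3609·0.8) / 90.0115 = 0.757.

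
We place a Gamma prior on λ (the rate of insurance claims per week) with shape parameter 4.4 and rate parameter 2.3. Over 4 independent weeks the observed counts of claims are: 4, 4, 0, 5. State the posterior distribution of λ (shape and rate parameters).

Total count ∑xᵢ = 13 over n = 4 weeks.
Gamma is conjugate to the Poisson likelihood: posterior is Gamma(shape = 4.4+13 = 17.4, rate = 2.3+4 = 6.3).

Posterior: Gamma(shape=17.4, rate=6.3)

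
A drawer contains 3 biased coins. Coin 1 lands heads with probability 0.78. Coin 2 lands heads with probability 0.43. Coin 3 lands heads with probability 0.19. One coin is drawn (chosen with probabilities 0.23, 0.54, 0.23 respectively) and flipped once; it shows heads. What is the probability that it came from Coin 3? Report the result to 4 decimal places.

Tabulate prior·likelihood by source: [1] prior 0.23, lik 0.78, product 0.1794; [2] prior 0.54, lik 0.43, product 0.2322; [3] prior 0.23, lik 0.19, product 0.04370.
Normalizing constant = 0.45530; the posterior for Coin 3 is its product over the sum, 0.04370/0.45530 = 0.0960.

Posterior probability ≈ 0.0960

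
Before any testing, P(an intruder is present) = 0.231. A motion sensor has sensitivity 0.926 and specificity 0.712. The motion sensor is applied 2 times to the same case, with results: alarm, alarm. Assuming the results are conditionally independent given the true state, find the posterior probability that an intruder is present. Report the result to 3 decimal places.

Posterior P(H) ≈ 0.756

With H the event that an intruder is present, the joint likelihood of the observed sequence is P(data|H) = 0.926·0.926 = 0.85748 and P(data|¬H) = 0.288·0.288 = 0.082944.
Bayes: P(H|data) = 0.231·0.85748 / (0.231·0.85748 + 0.769·0.082944) = 0.19808/0.26186 = 0.7564.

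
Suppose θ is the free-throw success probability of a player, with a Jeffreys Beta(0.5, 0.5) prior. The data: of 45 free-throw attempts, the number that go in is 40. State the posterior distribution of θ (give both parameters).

Posterior: Beta(40.5, 5.5)

The binomial likelihood is conjugate to the Beta prior: with 40 successes and 5 failures, the posterior is Beta(0.5+40, 0.5+5) = Beta(40.5, 5.5).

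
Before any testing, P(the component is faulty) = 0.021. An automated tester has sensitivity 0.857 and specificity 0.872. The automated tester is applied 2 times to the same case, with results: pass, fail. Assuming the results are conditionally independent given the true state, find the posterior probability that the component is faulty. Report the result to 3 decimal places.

With H the event that the component is faulty, the joint likelihood of the observed sequence is P(data|H) = 0.143·0.857 = 0.12255 and P(data|¬H) = 0.872·0.128 = 0.11162.
Bayes: P(H|data) = 0.021·0.12255 / (0.021·0.12255 + 0.979·0.11162) = 0.0025736/0.11185 = 0.0230.

Posterior P(H) ≈ 0.023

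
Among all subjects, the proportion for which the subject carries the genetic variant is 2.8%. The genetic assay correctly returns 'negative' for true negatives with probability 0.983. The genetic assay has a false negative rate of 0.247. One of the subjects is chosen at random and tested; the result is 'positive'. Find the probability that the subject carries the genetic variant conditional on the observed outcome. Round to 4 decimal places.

Let H be the event that the subject carries the genetic variant. P(H) = 0.028, so P(¬H) = 0.972. With E the 'positive' result, P(E|H) = 0.753 and P(E|¬H) = 0.017.
P(E) = 0.753·0.028 + 0.017·0.972 = 0.021084 + 0.016524 = 0.037608.
By Bayes' theorem, P(H|E) = 0.021084 / 0.037608 = 0.5606.

P(H | E) ≈ 0.5606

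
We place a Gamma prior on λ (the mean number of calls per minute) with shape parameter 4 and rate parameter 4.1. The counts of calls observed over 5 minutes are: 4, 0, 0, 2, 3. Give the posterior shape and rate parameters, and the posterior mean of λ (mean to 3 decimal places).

Posterior: Gamma(shape=13, rate=9.1); mean ≈ 1.429

The Poisson likelihood adds the total count to the shape and the number of exposure periods to the rate. Here ∑xᵢ = 9 and n = 5, so shape 4→13 and rate 4.1→9.1.
Posterior mean = shape/rate = 13/9.1 = 1.429.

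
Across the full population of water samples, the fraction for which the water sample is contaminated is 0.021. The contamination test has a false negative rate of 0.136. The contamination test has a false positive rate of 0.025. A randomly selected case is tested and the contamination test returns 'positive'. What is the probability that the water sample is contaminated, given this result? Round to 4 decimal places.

Write H for 'the water sample is contaminated'. Prior odds H:¬H = 0.021/0.979 = 0.021450. For the 'positive' outcome, the likelihood ratio is 0.864/0.025 = 34.560.
Posterior odds = 0.021450 × 34.560 = 0.74133, so P(H|E) = 0.74133/(1+0.74133) = 0.4257.

P(H | E) ≈ 0.4257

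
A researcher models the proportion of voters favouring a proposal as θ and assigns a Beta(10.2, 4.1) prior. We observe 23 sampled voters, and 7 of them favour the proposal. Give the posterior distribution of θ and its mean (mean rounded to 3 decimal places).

The binomial likelihood is conjugate to the Beta prior: with 7 successes and 16 failures, the posterior is Beta(10.2+7, 4.1+16) = Beta(17.2, 20.1).
Posterior mean = α/(α+β) = 17.2/37.3 = 0.461.

Posterior: Beta(17.2, 20.1); mean ≈ 0.461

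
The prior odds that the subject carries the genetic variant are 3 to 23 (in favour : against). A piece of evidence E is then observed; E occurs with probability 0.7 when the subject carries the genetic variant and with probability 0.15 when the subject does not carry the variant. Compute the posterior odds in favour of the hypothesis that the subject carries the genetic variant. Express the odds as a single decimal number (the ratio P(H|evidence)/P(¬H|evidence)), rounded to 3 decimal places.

Posterior odds ≈ 0.609

Prior odds = 3/23 = 0.13043.
Likelihood ratio for E = 0.7/0.15 = 4.6667.
Posterior odds = prior odds × LR = 0.60870.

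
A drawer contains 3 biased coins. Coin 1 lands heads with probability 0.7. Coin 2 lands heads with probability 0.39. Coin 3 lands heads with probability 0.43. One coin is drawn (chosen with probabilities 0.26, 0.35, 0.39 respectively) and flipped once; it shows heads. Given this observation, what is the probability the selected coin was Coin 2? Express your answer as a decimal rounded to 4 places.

Posterior probability ≈ 0.2807

P(heads|C1) = 0.7; P(heads|C2) = 0.39; P(heads|C3) = 0.43.
Prior × likelihood for each source: 0.26·0.7=0.1820, 0.35·0.39=0.1365, 0.39·0.43=0.1677. Summing gives P(heads) = 0.48620.
P(Coin 2 | heads) = 0.1365 / 0.48620 = 0.2807.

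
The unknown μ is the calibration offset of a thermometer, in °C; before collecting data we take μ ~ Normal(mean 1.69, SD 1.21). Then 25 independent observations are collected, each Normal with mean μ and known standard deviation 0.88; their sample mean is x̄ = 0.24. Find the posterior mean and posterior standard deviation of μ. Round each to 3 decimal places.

Posterior mean ≈ 0.270; posterior SD ≈ 0.174

Prior precision 1/τ₀² = 1/1.21² = 0.683013; data precision n/σ² = 25/0.88² = 32.2831.
Posterior precision = 0.683013 + 32.2831 = 32.9661, giving posterior SD = 1/√32.9661 = 0.174.
Posterior mean = (0.683013·1.69 + 32.2831·0.24) / 32.9661 = 0.270.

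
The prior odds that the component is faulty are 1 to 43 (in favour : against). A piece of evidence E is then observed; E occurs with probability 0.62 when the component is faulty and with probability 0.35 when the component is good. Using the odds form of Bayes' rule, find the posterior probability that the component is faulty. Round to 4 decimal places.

Posterior probability ≈ 0.0396

Prior odds = 1/43 = 0.023256. In log-odds, ln(0.023256) = -3.7612.
Add log likelihood ratio: ln(1.7714) = 0.57179.
Posterior log-odds = -3.1894, so posterior odds = exp(-3.1894) = 0.041196. Converting, P(H|E) = 0.041196/1.0412 = 0.0396.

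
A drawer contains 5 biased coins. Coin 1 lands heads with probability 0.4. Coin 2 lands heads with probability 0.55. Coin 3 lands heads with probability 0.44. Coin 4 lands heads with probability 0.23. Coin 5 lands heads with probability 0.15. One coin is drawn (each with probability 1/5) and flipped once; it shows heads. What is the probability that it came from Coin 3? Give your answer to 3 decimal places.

P(heads|C1) = 0.4; P(heads|C2) = 0.55; P(heads|C3) = 0.44; P(heads|C4) = 0.23; P(heads|C5) = 0.15.
Prior × likelihood for each source: 0.2·0.4=0.08000, 0.2·0.55=0.1100, 0.2·0.44=0.08800, 0.2·0.23=0.04600, 0.2·0.15=0.03000. Summing gives P(heads) = 0.35400.
P(Coin 3 | heads) = 0.08800 / 0.35400 = 0.249.

Posterior probability ≈ 0.249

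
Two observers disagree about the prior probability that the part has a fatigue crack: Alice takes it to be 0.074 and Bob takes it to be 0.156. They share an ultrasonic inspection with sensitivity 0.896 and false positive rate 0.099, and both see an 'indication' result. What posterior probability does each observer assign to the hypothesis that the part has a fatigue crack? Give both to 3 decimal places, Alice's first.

Alice: 0.420; Bob: 0.626

The likelihood ratio for an 'indication' result is 0.896/0.099 = 9.0505.
Alice: prior odds 0.074/0.926 = 0.079914; posterior odds 0.72326; posterior probability 0.420.
Bob: prior odds 0.156/0.844 = 0.18483; posterior odds 1.6728; posterior probability 0.626.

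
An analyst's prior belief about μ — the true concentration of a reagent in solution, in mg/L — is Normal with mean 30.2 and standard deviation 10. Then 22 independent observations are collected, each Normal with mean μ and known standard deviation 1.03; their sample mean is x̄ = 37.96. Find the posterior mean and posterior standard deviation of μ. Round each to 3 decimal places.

Posterior mean ≈ 37.956; posterior SD ≈ 0.220

Prior precision 1/τ₀² = 1/10² = 0.0100000; data precision n/σ² = 22/1.03² = 20.7371.
Posterior precision = 0.0100000 + 20.7371 = 20.7471, giving posterior SD = 1/√20.7471 = 0.220.
Posterior mean = (0.0100000·30.2 + 20.7371·37.96) / 20.7471 = 37.956.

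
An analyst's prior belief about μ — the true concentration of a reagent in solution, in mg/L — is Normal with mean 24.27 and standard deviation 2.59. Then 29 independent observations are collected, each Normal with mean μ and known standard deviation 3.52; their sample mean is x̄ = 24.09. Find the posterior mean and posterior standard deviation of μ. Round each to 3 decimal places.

Posterior mean ≈ 24.101; posterior SD ≈ 0.634

With known σ, the Normal prior is conjugate. Weight on the data is w = (n/σ²)/(n/σ² + 1/τ₀²) = 2.34052/(2.34052+0.149074) = 0.94012.
Posterior mean = w·x̄ + (1−w)·μ₀ = 0.94012·24.09 + 0.059879·24.27 = 24.101. Posterior variance = 1/(2.34052+0.149074) = 0.401672, so SD = 0.634.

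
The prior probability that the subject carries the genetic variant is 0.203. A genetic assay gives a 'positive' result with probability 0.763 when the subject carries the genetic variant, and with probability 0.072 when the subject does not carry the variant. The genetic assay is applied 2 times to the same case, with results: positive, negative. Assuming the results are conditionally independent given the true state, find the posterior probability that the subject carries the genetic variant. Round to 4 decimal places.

Let H be the event that the subject carries the genetic variant; start with P(H) = 0.203. P('positive'|H) = 0.763, P('positive'|¬H) = 0.072.
Update on result 1 ('positive'): P(H) ← 0.763·0.2030 / (0.763·0.2030 + 0.072·0.7970) = 0.15489/0.21227 = 0.7297.
Update on result 2 ('negative'): P(H) ← 0.237·0.7297 / (0.237·0.7297 + 0.928·0.2703) = 0.17293/0.42380 = 0.4081.

Posterior P(H) ≈ 0.4081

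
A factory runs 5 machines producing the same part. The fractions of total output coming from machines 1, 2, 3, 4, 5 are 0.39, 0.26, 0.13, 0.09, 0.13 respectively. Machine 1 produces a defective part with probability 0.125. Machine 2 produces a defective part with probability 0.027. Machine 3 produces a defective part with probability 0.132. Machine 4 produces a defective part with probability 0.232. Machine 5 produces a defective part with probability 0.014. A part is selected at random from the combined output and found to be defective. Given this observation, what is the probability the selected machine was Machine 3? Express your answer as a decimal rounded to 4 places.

P(defective|M1) = 0.125; P(defective|M2) = 0.027; P(defective|M3) = 0.132; P(defective|M4) = 0.232; P(defective|M5) = 0.014.
Prior × likelihood for each source: 0.39·0.125=0.04875, 0.26·0.027=0.007020, 0.13·0.132=0.01716, 0.09·0.232=0.02088, 0.13·0.014=0.001820. Summing gives P(defective) = 0.095630.
P(Machine 3 | defective) = 0.01716 / 0.095630 = 0.1794.

Posterior probability ≈ 0.1794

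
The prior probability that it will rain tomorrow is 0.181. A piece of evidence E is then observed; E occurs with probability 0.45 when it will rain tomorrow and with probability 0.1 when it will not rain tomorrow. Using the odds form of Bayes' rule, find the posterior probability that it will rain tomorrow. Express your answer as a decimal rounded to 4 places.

Prior odds = 0.181/(1−0.181) = 0.22100.
Likelihood ratio for E = 0.45/0.1 = 4.5000.
Posterior odds = prior odds × LR = 0.99451.
Posterior probability = odds/(1+odds) = 0.99451/1.9945 = 0.4986.

Posterior probability ≈ 0.4986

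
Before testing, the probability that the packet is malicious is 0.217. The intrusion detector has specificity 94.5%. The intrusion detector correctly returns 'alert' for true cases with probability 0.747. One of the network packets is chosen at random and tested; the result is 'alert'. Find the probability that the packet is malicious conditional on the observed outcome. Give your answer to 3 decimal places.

Let H be the event that the packet is malicious. P(H) = 0.217, so P(¬H) = 0.783. With E the 'alert' result, P(E|H) = 0.747 and P(E|¬H) = 0.055.
P(E) = 0.747·0.217 + 0.055·0.783 = 0.16210 + 0.043065 = 0.20516.
By Bayes' theorem, P(H|E) = 0.16210 / 0.20516 = 0.790.

P(H | E) ≈ 0.790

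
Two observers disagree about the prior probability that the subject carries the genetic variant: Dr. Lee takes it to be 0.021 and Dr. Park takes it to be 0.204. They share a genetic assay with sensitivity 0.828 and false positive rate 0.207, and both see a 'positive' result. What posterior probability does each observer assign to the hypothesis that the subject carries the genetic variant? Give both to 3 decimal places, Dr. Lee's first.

The likelihood ratio for a 'positive' result is 0.828/0.207 = 4.0000.
Dr. Lee: prior odds 0.021/0.979 = 0.021450; posterior odds 0.085802; posterior probability 0.079.
Dr. Park: prior odds 0.204/0.796 = 0.25628; posterior odds 1.0251; posterior probability 0.506.

Dr. Lee: 0.079; Dr. Park: 0.506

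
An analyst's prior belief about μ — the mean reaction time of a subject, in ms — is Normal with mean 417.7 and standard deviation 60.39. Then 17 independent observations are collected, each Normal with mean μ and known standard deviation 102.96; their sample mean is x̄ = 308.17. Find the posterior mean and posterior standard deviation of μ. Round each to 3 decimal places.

Posterior mean ≈ 324.163; posterior SD ≈ 23.076

Prior precision 1/τ₀² = 1/60.39² = 0.00027420; data precision n/σ² = 17/102.96² = 0.00160366.
Posterior precision = 0.00027420 + 0.00160366 = 0.00187786, giving posterior SD = 1/√0.00187786 = 23.076.
Posterior mean = (0.00027420·417.7 + 0.00160366·308.17) / 0.00187786 = 324.163.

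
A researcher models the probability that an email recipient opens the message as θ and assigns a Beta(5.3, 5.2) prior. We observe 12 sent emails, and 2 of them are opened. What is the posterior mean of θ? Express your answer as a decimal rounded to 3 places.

Posterior mean ≈ 0.324

The binomial likelihood is conjugate to the Beta prior: with 2 successes and 10 failures, the posterior is Beta(5.3+2, 5.2+10) = Beta(7.3, 15.2).
Posterior mean = α/(α+β) = 7.3/22.5 = 0.324.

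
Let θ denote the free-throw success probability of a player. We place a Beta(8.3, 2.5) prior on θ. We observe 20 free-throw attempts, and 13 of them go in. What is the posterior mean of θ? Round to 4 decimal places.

Observing 13 successes and 7 failures updates Beta(8.3, 2.5) by adding the success and failure counts to the two shape parameters: α = 8.3+13 = 21.3, β = 2.5+7 = 9.5.
Posterior mean = α/(α+β) = 21.3/30.8 = 0.6916.

Posterior mean ≈ 0.6916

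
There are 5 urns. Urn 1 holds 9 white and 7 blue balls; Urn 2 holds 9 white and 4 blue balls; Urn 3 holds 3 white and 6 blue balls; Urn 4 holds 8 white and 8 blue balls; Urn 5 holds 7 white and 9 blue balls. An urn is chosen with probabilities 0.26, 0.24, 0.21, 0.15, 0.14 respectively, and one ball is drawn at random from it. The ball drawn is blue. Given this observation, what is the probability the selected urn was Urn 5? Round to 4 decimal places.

Posterior probability ≈ 0.1636

P(blue|Urn 1) = 0.4375; P(blue|Urn 2) = 0.3077; P(blue|Urn 3) = 0.6667; P(blue|Urn 4) = 0.5; P(blue|Urn 5) = 0.5625.
Prior × likelihood for each source: 0.26·0.4375=0.1138, 0.24·0.3077=0.07385, 0.21·0.6667=0.1400, 0.15·0.5=0.07500, 0.14·0.5625=0.07875. Summing gives P(blue) = 0.48135.
P(Urn 5 | blue) = 0.07875 / 0.48135 = 0.1636.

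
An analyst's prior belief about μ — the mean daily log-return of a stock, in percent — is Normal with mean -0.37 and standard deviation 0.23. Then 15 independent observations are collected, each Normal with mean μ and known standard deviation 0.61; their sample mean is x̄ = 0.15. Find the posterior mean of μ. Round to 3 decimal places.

With known σ, the Normal prior is conjugate. Weight on the data is w = (n/σ²)/(n/σ² + 1/τ₀²) = 40.3117/(40.3117+18.9036) = 0.68077.
Posterior mean = w·x̄ + (1−w)·μ₀ = 0.68077·0.15 + 0.31923·-0.37 = -0.016.

Posterior mean ≈ -0.016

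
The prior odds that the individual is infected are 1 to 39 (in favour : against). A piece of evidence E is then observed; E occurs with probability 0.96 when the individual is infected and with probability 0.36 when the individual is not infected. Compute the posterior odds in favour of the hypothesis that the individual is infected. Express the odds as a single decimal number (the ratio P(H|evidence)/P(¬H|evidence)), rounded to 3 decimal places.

Prior odds = 1/39 = 0.025641.
Likelihood ratio for E = 0.96/0.36 = 2.6667.
Posterior odds = prior odds × LR = 0.068376.

Posterior odds ≈ 0.068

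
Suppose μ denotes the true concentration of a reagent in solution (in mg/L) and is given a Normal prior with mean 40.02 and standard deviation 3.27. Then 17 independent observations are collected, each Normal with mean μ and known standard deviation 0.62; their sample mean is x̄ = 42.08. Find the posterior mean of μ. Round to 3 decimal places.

Prior precision 1/τ₀² = 1/3.27² = 0.0935200; data precision n/σ² = 17/0.62² = 44.2248.
Posterior precision = 0.0935200 + 44.2248 = 44.3183.
Posterior mean = (0.0935200·40.02 + 44.2248·42.08) / 44.3183 = 42.076.

Posterior mean ≈ 42.076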